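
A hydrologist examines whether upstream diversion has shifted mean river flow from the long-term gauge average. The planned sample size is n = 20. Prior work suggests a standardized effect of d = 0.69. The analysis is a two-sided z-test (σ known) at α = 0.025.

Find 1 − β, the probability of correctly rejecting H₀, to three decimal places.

Power ≈ 0.801

Noncentrality parameter: δ = d·√n = 0.69 × √20 = 3.0858
Two-sided α = 0.025 → critical value z_{0.0125} = 2.241.
Power = Φ(δ − 2.241) + Φ(−δ − 2.241) = Φ(0.844) + Φ(-5.327) = 0.8008 + 0.0000 = 0.8008.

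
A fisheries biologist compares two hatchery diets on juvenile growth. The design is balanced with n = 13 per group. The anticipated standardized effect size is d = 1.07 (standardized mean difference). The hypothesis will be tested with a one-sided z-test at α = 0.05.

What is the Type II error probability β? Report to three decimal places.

β ≈ 0.139

Noncentrality parameter: δ = d·√(n/2) = 1.07 × √(13/2) = 2.7280
Critical value for a one-sided test at α = 0.05: z_α = 1.645.
Power = P(Z > 1.645 − δ) = Φ(1.083) = 0.8606.
Type II error: β = 1 − power = 1 − 0.8606 = 0.1394.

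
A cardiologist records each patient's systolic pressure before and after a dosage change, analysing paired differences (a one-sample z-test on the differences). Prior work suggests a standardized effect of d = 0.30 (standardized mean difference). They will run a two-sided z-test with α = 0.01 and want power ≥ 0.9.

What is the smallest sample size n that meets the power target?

n = 166

For power 0.9 need Φ(δ − z_{0.005}) = 0.9, so δ = z_{0.005} + z_{0.10} = 2.576 + 1.282 = 3.857.
(The Φ(−δ − z_{α/2}) term is vanishingly small for δ > 0 and is dropped in the standard sample-size formula.)
δ = d·√n ⇒ n = (δ/d)² = (3.857 / 0.30)² = 165.33.
Round up to the next whole unit.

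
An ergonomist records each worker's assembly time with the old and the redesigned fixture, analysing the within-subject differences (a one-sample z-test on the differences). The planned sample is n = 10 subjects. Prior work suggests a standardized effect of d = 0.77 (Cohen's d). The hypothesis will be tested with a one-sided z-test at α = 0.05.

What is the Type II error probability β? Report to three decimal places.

Noncentrality parameter: δ = d·√n = 0.77 × √10 = 2.4350
One-sided α = 0.05 → critical value z_{0.05} = 1.645.
Power = Φ(δ − 1.645) = Φ(0.790) = 0.7853.
Type II error: β = 1 − power = 1 − 0.7853 = 0.2147.

β ≈ 0.215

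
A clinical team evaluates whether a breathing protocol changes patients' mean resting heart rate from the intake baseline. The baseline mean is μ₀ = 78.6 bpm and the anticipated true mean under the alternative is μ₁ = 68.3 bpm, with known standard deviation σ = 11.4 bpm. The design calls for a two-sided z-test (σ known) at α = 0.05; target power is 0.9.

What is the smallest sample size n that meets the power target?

n = 13

Standardized effect: d = |μ₁ − μ₀| / σ = |68.3 − 78.6| / 11.4 = 0.9035
Set Φ(δ − 1.960) = 0.9; then δ − 1.960 = Φ⁻¹(0.9) = 1.282, giving δ = 3.242.
(The Φ(−δ − z_{α/2}) term is vanishingly small for δ > 0 and is dropped in the standard sample-size formula.)
δ = d·√n ⇒ n = (δ/d)² = (3.242 / 0.9035)² = 12.87.
Rounding up, n = 13.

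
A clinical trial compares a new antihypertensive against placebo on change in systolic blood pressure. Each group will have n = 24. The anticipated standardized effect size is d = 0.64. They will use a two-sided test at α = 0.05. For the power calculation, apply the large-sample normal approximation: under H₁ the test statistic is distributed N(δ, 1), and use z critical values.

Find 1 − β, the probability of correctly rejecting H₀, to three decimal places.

Power ≈ 0.601

Noncentrality parameter: δ = d·√(n/2) = 0.64 × √(24/2) = 2.2170
Critical value for a two-sided test at α = 0.05: z_{α/2} = 1.960.
Power = Φ(δ − 1.960) + Φ(−δ − 1.960) = Φ(0.257) + Φ(-4.177) = 0.6014 + 0.0000 = 0.6014.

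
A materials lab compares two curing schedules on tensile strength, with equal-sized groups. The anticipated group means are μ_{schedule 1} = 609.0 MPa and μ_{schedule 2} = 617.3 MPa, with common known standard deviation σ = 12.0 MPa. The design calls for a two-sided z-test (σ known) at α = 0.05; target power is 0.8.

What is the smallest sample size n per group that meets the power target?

n = 33 per group

Standardized effect: d = |μ_{schedule 1} − μ_{schedule 2}| / σ = |609.0 − 617.3| / 12.0 = 0.6917
Set Φ(δ − 1.960) = 0.8; then δ − 1.960 = Φ⁻¹(0.8) = 0.842, giving δ = 2.802.
(The Φ(−δ − z_{α/2}) term is vanishingly small for δ > 0 and is dropped in the standard sample-size formula.)
δ = d·√(n/2) ⇒ n = 2(δ/d)² = 2 × (2.802 / 0.6917)² = 32.81.
Rounding up, n = 33 per group.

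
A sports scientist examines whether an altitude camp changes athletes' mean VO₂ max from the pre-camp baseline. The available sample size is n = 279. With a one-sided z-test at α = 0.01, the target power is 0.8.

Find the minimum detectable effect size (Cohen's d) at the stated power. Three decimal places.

Required noncentrality: δ = z_{0.01} + z_{0.20} = 2.326 + 0.842 = 3.168.
δ = d·√n ⇒ d = δ/√n = 3.168/√279 = 0.1897.

d ≈ 0.190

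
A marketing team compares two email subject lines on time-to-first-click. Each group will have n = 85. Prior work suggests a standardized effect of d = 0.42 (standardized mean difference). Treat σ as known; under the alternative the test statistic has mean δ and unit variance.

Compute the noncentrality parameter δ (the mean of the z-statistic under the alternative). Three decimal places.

The noncentrality parameter scales effect size by the design's sample-size factor: δ = d·√(n/2) = 0.42 × √(85/2) = 2.7381

δ ≈ 2.738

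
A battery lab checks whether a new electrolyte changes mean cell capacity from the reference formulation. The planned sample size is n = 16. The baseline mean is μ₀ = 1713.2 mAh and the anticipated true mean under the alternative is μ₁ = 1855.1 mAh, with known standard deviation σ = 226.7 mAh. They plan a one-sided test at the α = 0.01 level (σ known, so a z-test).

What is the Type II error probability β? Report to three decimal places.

β ≈ 0.430

Standardized effect: d = |μ₁ − μ₀| / σ = |1855.1 − 1713.2| / 226.7 = 0.6259
Noncentrality parameter: δ = d·√n = 0.6259 × √16 = 2.5037
Critical value for a one-sided test at α = 0.01: z_α = 2.326.
Power = Φ(δ − 2.326) = Φ(0.177) = 0.5704.
Type II error: β = 1 − power = 1 − 0.5704 = 0.4296.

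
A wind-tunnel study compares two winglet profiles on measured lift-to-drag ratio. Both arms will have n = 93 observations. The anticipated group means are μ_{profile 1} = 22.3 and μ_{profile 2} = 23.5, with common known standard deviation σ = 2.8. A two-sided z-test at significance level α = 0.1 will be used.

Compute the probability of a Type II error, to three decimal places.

β ≈ 0.101

Standardized effect: d = |μ_{profile 1} − μ_{profile 2}| / σ = |22.3 − 23.5| / 2.8 = 0.4286
Noncentrality parameter: δ = d·√(n/2) = 0.4286 × √(93/2) = 2.9225
Critical value for a two-sided test at α = 0.1: z_{α/2} = 1.645.
Power = Φ(δ − 1.645) + Φ(−δ − 1.645) = Φ(1.278) + Φ(-4.567) = 0.8993 + 0.0000 = 0.8993.
Type II error: β = 1 − power = 1 − 0.8993 = 0.1007.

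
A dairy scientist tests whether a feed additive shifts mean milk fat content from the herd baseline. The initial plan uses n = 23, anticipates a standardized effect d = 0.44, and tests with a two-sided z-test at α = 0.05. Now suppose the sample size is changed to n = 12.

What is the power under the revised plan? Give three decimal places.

Power ≈ 0.332

With n = 12: δ = d·√n = 0.44 × √12 = 1.5242. Critical value z_{0.025} = 1.960.
Revised power = Φ(δ − 1.960) + Φ(−δ − 1.960) = Φ(-0.436) + Φ(-3.484) = 0.3315 + 0.0002 = 0.3318.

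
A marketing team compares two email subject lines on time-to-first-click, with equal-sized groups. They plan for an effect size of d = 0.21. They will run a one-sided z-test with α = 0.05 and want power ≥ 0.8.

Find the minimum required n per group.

For power 0.8 need Φ(δ − z_{0.05}) = 0.8, so δ = z_{0.05} + z_{0.20} = 1.645 + 0.842 = 2.486.
δ = d·√(n/2) ⇒ n = 2(δ/d)² = 2 × (2.486 / 0.21)² = 280.39.
Round up to the next whole unit.

n = 281 per group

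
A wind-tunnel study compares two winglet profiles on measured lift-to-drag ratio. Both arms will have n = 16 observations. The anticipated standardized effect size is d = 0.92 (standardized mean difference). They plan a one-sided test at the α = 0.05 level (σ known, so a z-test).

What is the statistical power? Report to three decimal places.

Power ≈ 0.831

Noncentrality parameter: δ = d·√(n/2) = 0.92 × √(16/2) = 2.6022
Critical value for a one-sided test at α = 0.05: z_α = 1.645.
Power = P(Z > 1.645 − δ) = Φ(0.957) = 0.8308.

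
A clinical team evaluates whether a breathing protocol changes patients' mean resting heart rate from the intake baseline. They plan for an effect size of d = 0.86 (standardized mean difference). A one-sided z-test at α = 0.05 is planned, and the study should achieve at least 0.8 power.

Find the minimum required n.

n = 9

For power 0.8 need Φ(δ − z_{0.05}) = 0.8, so δ = z_{0.05} + z_{0.20} = 1.645 + 0.842 = 2.486.
δ = d·√n ⇒ n = (δ/d)² = (2.486 / 0.86)² = 8.36.
Rounding up, n = 9.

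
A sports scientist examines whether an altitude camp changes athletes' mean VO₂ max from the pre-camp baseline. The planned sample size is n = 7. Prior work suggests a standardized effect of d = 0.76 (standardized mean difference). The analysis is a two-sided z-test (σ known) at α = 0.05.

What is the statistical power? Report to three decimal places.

Noncentrality parameter: δ = d·√n = 0.76 × √7 = 2.0108
Two-sided α = 0.05 → critical value z_{0.025} = 1.960.
Power = Φ(δ − 1.960) + Φ(−δ − 1.960) = Φ(0.051) + Φ(-3.971) = 0.5203 + 0.0000 = 0.5203.

Power ≈ 0.520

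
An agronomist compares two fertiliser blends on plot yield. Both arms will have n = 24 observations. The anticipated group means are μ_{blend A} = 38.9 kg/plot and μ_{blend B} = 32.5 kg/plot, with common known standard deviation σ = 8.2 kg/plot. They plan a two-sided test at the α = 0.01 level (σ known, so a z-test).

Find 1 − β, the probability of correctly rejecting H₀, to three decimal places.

Power ≈ 0.551

Standardized effect: d = |μ_{blend A} − μ_{blend B}| / σ = |38.9 − 32.5| / 8.2 = 0.7805
Noncentrality parameter: δ = d·√(n/2) = 0.7805 × √(24/2) = 2.7037
Two-sided α = 0.01 → critical value z_{0.005} = 2.576.
Power = Φ(δ − 2.576) + Φ(−δ − 2.576) = Φ(0.128) + Φ(-5.280) = 0.5509 + 0.0000 = 0.5509.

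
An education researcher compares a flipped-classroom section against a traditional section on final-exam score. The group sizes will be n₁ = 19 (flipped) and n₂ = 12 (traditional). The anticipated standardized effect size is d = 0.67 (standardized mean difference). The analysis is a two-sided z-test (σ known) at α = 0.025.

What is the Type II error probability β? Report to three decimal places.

β ≈ 0.664

Noncentrality parameter: δ = d / √(1/n₁ + 1/n₂) = 0.67 / √(1/19 + 1/12) = 1.8170
Critical value for a two-sided test at α = 0.025: z_{α/2} = 2.241.
Power = Φ(δ − 2.241) + Φ(−δ − 2.241) = Φ(-0.424) + Φ(-4.058) = 0.3356 + 0.0000 = 0.3357.
Type II error: β = 1 − power = 1 − 0.3357 = 0.6643.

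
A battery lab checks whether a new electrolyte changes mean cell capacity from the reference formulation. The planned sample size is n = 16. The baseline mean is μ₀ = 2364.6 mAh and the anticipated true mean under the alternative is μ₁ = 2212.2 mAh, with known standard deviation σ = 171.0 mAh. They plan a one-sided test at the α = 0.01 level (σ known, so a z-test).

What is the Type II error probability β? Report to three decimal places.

Standardized effect: d = |μ₁ − μ₀| / σ = |2212.2 − 2364.6| / 171.0 = 0.8912
Noncentrality parameter: δ = d·√n = 0.8912 × √16 = 3.5649
Critical value for a one-sided test at α = 0.01: z_α = 2.326.
Power = Φ(δ − 2.326) = Φ(1.239) = 0.8922.
Type II error: β = 1 − power = 1 − 0.8922 = 0.1078.

β ≈ 0.108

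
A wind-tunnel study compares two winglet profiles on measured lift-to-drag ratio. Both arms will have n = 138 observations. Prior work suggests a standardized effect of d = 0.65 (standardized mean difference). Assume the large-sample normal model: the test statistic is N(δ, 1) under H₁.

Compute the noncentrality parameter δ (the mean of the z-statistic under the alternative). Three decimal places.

δ ≈ 5.399

The noncentrality parameter scales effect size by the design's sample-size factor: δ = d·√(n/2) = 0.65 × √(138/2) = 5.3993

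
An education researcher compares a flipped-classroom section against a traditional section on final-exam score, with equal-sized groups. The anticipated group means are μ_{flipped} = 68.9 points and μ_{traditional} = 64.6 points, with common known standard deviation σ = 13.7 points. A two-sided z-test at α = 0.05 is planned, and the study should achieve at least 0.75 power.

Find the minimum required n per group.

Standardized effect: d = |μ_{flipped} − μ_{traditional}| / σ = |68.9 − 64.6| / 13.7 = 0.3139
For power 0.75 need Φ(δ − z_{0.025}) = 0.75, so δ = z_{0.025} + z_{0.25} = 1.960 + 0.674 = 2.634.
(Ignoring the negligible lower-tail rejection probability gives the usual closed-form inversion.)
δ = d·√(n/2) ⇒ n = 2(δ/d)² = 2 × (2.634 / 0.3139)² = 140.90.
Round up to the next whole unit.

n = 141 per group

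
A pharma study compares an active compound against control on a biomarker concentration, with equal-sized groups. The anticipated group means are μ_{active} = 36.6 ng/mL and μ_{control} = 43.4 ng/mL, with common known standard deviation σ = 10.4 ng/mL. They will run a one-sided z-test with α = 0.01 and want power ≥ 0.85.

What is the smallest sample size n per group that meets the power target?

Standardized effect: d = |μ_{active} − μ_{control}| / σ = |36.6 − 43.4| / 10.4 = 0.6538
For power 0.85 need Φ(δ − z_{0.01}) = 0.85, so δ = z_{0.01} + z_{0.15} = 2.326 + 1.036 = 3.363.
δ = d·√(n/2) ⇒ n = 2(δ/d)² = 2 × (3.363 / 0.6538)² = 52.90.
Round up to the next whole unit.

n = 53 per group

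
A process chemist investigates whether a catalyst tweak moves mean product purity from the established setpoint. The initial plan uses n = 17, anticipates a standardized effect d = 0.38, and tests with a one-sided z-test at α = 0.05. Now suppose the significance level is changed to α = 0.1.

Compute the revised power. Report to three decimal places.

δ = d·√n = 0.38 × √17 = 1.5668 (unchanged). New critical value: z_{0.1} = 1.282.
Revised power = Φ(δ − 1.282) = Φ(0.285) = 0.6123.

Power ≈ 0.612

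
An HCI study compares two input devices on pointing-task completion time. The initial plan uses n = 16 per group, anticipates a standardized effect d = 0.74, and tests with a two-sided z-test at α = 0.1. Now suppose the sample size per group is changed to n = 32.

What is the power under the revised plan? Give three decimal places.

With n = 32 per group: δ = d·√(n/2) = 0.74 × √(32/2) = 2.9600. Critical value z_{0.05} = 1.645.
Revised power = Φ(δ − 1.645) + Φ(−δ − 1.645) = Φ(1.315) + Φ(-4.605) = 0.9058 + 0.0000 = 0.9058.

Power ≈ 0.906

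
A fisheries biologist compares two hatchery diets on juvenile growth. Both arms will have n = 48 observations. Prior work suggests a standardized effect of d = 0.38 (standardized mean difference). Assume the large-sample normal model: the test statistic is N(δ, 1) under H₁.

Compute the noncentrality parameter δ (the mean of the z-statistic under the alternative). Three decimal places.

δ ≈ 1.862

The noncentrality parameter scales effect size by the design's sample-size factor: δ = d·√(n/2) = 0.38 × √(48/2) = 1.8616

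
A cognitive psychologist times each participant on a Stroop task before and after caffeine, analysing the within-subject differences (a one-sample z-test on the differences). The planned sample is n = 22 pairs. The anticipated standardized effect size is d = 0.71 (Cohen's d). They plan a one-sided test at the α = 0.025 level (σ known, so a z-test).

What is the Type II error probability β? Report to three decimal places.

β ≈ 0.085

Noncentrality parameter: δ = d·√n = 0.71 × √22 = 3.3302
Critical value for a one-sided test at α = 0.025: z_α = 1.960.
Power = P(Z > 1.960 − δ) = Φ(1.370) = 0.9147.
Type II error: β = 1 − power = 1 − 0.9147 = 0.0853.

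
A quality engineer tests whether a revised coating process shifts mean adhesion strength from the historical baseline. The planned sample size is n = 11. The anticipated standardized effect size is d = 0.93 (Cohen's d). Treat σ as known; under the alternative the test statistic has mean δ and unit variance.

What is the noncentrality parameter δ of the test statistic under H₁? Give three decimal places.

δ = d·√n = 0.93 × √11 = 3.0845

δ ≈ 3.084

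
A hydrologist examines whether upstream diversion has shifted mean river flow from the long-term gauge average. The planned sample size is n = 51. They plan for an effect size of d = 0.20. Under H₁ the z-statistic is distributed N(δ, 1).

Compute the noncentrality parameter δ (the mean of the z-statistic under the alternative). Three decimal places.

δ ≈ 1.428

The noncentrality parameter scales effect size by the design's sample-size factor: δ = d·√n = 0.20 × √51 = 1.4283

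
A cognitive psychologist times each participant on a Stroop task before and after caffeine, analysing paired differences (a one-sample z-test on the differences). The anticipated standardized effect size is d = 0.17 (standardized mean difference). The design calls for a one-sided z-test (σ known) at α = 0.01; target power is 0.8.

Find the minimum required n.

n = 348

For power 0.8 need Φ(δ − z_{0.01}) = 0.8, so δ = z_{0.01} + z_{0.20} = 2.326 + 0.842 = 3.168.
δ = d·√n ⇒ n = (δ/d)² = (3.168 / 0.17)² = 347.27.
Rounding up, n = 348.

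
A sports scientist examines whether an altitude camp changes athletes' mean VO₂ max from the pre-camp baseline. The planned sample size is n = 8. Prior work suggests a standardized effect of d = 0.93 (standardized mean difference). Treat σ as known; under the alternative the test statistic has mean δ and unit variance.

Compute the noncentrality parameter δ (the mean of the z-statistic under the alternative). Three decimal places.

δ ≈ 2.630

δ = d·√n = 0.93 × √8 = 2.6304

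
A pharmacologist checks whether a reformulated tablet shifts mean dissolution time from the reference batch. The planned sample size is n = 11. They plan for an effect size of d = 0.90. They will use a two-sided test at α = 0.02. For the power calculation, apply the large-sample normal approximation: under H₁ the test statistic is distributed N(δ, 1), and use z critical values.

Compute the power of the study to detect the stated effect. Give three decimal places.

Noncentrality parameter: δ = d·√n = 0.90 × √11 = 2.9850
Critical value for a two-sided test at α = 0.02: z_{α/2} = 2.326.
Power = Φ(δ − 2.326) + Φ(−δ − 2.326) = Φ(0.659) + Φ(-5.311) = 0.7449 + 0.0000 = 0.7449.

Power ≈ 0.745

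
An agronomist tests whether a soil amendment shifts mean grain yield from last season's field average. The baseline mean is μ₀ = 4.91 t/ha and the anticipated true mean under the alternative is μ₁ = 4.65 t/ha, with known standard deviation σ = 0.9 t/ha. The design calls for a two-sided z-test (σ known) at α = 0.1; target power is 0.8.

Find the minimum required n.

n = 75

Standardized effect: d = |μ₁ − μ₀| / σ = |4.65 − 4.91| / 0.9 = 0.2889
For power 0.8 need Φ(δ − z_{0.05}) = 0.8, so δ = z_{0.05} + z_{0.20} = 1.645 + 0.842 = 2.486.
(For δ > 0 the lower-tail rejection region contributes negligibly to power, so the one-term inversion is standard.)
δ = d·√n ⇒ n = (δ/d)² = (2.486 / 0.2889)² = 74.08.
Rounding up, n = 75.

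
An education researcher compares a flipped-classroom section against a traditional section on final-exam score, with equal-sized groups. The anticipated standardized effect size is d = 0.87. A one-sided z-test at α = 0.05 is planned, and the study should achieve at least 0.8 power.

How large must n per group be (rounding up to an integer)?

For power 0.8 need Φ(δ − z_{0.05}) = 0.8, so δ = z_{0.05} + z_{0.20} = 1.645 + 0.842 = 2.486.
δ = d·√(n/2) ⇒ n = 2(δ/d)² = 2 × (2.486 / 0.87)² = 16.34.
Rounding up, n = 17 per group.

n = 17 per group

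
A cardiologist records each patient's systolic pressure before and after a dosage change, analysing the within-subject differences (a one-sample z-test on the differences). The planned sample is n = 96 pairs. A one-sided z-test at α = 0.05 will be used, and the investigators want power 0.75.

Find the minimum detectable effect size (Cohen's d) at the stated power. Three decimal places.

d ≈ 0.237

Required noncentrality: δ = z_{0.05} + z_{0.25} = 1.645 + 0.674 = 2.319.
δ = d·√n ⇒ d = δ/√n = 2.319/√96 = 0.2367.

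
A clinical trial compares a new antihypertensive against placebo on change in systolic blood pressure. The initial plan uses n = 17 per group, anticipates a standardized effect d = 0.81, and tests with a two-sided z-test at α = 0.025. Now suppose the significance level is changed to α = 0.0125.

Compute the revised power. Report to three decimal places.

δ = d·√(n/2) = 0.81 × √(17/2) = 2.3615 (unchanged). New critical value: z_{0.0063} = 2.498.
Revised power = Φ(δ − 2.498) + Φ(−δ − 2.498) = Φ(-0.136) + Φ(-4.859) = 0.4458 + 0.0000 = 0.4458.

Power ≈ 0.446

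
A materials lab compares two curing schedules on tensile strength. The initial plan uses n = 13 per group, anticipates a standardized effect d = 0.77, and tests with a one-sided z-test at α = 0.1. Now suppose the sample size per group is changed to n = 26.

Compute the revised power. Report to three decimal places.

With n = 26 per group: δ = d·√(n/2) = 0.77 × √(26/2) = 2.7763. Critical value z_{0.1} = 1.282.
Revised power = P(Z > 1.282 − δ) = Φ(1.495) = 0.9325.

Power ≈ 0.933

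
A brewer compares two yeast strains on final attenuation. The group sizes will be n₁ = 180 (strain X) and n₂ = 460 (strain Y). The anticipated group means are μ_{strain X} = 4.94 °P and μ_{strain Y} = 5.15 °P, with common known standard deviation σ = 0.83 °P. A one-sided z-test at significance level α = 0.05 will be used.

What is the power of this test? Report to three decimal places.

Standardized effect: d = |μ_{strain X} − μ_{strain Y}| / σ = |4.94 − 5.15| / 0.83 = 0.2530
Noncentrality parameter: δ = d / √(1/n₁ + 1/n₂) = 0.2530 / √(1/180 + 1/460) = 2.8778
One-sided α = 0.05 → critical value z_{0.05} = 1.645.
Power = P(Z > 1.645 − δ) = Φ(1.233) = 0.8912.

Power ≈ 0.891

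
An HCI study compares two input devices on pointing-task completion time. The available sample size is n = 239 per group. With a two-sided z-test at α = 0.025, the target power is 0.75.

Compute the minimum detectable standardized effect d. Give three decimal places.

Required noncentrality: δ = z_{0.0125} + z_{0.25} = 2.241 + 0.674 = 2.916.
(The second rejection-region term Φ(−δ − z_{α/2}) is negligible and dropped.)
δ = d·√(n/2) ⇒ d = δ/√(n/2) = 2.916/√(239/2) = 0.2667.

d ≈ 0.267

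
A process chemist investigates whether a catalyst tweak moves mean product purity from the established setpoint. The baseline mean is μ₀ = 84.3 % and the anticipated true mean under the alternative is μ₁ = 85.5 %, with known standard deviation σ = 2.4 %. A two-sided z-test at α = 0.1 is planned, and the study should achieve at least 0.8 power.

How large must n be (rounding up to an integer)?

n = 25

Standardized effect: d = |μ₁ − μ₀| / σ = |85.5 − 84.3| / 2.4 = 0.5000
For power 0.8 need Φ(δ − z_{0.05}) = 0.8, so δ = z_{0.05} + z_{0.20} = 1.645 + 0.842 = 2.486.
(For δ > 0 the lower-tail rejection region contributes negligibly to power, so the one-term inversion is standard.)
δ = d·√n ⇒ n = (δ/d)² = (2.486 / 0.5000)² = 24.73.
Rounding up, n = 25.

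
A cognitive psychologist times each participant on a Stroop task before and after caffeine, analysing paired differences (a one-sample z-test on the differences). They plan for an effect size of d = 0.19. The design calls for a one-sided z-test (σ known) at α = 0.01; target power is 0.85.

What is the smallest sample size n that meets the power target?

n = 314

Set Φ(δ − 2.326) = 0.85; then δ − 2.326 = Φ⁻¹(0.85) = 1.036, giving δ = 3.363.
δ = d·√n ⇒ n = (δ/d)² = (3.363 / 0.19)² = 313.25.
Round up to the next whole unit.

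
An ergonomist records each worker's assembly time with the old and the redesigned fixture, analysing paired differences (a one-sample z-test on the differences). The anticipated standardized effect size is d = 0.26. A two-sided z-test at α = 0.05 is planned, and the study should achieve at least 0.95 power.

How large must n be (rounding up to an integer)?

Set Φ(δ − 1.960) = 0.95; then δ − 1.960 = Φ⁻¹(0.95) = 1.645, giving δ = 3.605.
(Ignoring the negligible lower-tail rejection probability gives the usual closed-form inversion.)
δ = d·√n ⇒ n = (δ/d)² = (3.605 / 0.26)² = 192.23.
Round up to the next whole unit.

n = 193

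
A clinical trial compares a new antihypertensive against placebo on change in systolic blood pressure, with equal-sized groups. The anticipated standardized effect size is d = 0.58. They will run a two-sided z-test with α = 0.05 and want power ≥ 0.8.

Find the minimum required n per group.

n = 47 per group

For power 0.8 need Φ(δ − z_{0.025}) = 0.8, so δ = z_{0.025} + z_{0.20} = 1.960 + 0.842 = 2.802.
(The Φ(−δ − z_{α/2}) term is vanishingly small for δ > 0 and is dropped in the standard sample-size formula.)
δ = d·√(n/2) ⇒ n = 2(δ/d)² = 2 × (2.802 / 0.58)² = 46.66.
Round up to the next whole unit.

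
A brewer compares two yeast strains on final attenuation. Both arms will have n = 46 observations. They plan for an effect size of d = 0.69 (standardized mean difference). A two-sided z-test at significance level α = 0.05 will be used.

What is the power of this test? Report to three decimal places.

Power ≈ 0.911

Noncentrality parameter: δ = d·√(n/2) = 0.69 × √(46/2) = 3.3091
Two-sided α = 0.05 → critical value z_{0.025} = 1.960.
Power = Φ(δ − 1.960) + Φ(−δ − 1.960) = Φ(1.349) + Φ(-5.269) = 0.9114 + 0.0000 = 0.9114.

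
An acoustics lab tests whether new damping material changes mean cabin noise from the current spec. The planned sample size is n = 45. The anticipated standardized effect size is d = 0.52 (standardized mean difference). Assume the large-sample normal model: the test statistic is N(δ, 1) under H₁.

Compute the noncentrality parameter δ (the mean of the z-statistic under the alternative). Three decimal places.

The noncentrality parameter scales effect size by the design's sample-size factor: δ = d·√n = 0.52 × √45 = 3.4883

δ ≈ 3.488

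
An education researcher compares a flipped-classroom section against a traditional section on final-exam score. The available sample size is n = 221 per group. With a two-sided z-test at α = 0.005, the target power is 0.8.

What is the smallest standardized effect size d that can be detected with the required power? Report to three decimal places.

Need Φ(δ − 2.807) = 0.8, so δ = 2.807 + 0.842 = 3.649.
(Lower-tail contribution to power is negligible for δ > 0.)
δ = d·√(n/2) ⇒ d = δ/√(n/2) = 3.649/√(221/2) = 0.3471.

d ≈ 0.347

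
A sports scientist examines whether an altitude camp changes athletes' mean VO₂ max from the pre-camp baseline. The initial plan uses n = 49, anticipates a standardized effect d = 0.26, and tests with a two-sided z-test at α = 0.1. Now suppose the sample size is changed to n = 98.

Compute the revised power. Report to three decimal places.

With n = 98: δ = d·√n = 0.26 × √98 = 2.5739. Critical value z_{0.05} = 1.645.
Revised power = Φ(δ − 1.645) + Φ(−δ − 1.645) = Φ(0.929) + Φ(-4.219) = 0.8236 + 0.0000 = 0.8236.

Power ≈ 0.824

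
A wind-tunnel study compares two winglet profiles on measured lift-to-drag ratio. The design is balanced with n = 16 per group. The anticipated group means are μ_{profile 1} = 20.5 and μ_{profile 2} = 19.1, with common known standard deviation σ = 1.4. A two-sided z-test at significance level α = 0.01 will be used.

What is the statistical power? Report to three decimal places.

Standardized effect: d = |μ_{profile 1} − μ_{profile 2}| / σ = |20.5 − 19.1| / 1.4 = 1.0000
Noncentrality parameter: δ = d·√(n/2) = 1.0000 × √(16/2) = 2.8284
Two-sided α = 0.01 → critical value z_{0.005} = 2.576.
Power = Φ(δ − 2.576) + Φ(−δ − 2.576) = Φ(0.253) + Φ(-5.404) = 0.5997 + 0.0000 = 0.5997.

Power ≈ 0.600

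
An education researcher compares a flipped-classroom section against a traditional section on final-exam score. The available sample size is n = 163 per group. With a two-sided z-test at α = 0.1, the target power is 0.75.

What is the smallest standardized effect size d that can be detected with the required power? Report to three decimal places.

Need Φ(δ − 1.645) = 0.75, so δ = 1.645 + 0.674 = 2.319.
(The second rejection-region term Φ(−δ − z_{α/2}) is negligible and dropped.)
δ = d·√(n/2) ⇒ d = δ/√(n/2) = 2.319/√(163/2) = 0.2569.

d ≈ 0.257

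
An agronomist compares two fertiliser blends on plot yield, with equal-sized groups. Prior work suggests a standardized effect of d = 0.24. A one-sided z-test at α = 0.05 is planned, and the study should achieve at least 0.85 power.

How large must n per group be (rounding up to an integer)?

For power 0.85 need Φ(δ − z_{0.05}) = 0.85, so δ = z_{0.05} + z_{0.15} = 1.645 + 1.036 = 2.681.
δ = d·√(n/2) ⇒ n = 2(δ/d)² = 2 × (2.681 / 0.24)² = 249.63.
Rounding up, n = 250 per group.

n = 250 per group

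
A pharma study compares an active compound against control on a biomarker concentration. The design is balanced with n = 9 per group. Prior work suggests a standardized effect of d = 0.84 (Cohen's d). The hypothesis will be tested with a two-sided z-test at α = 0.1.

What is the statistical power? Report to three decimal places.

Power ≈ 0.555

Noncentrality parameter: δ = d·√(n/2) = 0.84 × √(9/2) = 1.7819
Critical value for a two-sided test at α = 0.1: z_{α/2} = 1.645.
Power = Φ(δ − 1.645) + Φ(−δ − 1.645) = Φ(0.137) + Φ(-3.427) = 0.5545 + 0.0003 = 0.5548.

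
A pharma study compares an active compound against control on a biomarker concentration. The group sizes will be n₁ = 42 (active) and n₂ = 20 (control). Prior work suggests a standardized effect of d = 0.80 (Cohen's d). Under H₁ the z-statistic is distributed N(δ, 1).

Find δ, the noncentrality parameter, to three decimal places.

δ ≈ 2.945

δ = d / √(1/n₁ + 1/n₂) = 0.80 / √(1/42 + 1/20) = 2.9447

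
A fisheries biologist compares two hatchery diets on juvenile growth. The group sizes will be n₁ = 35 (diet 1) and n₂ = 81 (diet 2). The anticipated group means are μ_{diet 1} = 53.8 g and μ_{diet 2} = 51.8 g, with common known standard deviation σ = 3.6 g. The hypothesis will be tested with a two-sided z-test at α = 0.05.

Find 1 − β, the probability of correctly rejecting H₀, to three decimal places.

Power ≈ 0.784

Standardized effect: d = |μ_{diet 1} − μ_{diet 2}| / σ = |53.8 − 51.8| / 3.6 = 0.5556
Noncentrality parameter: δ = d / √(1/n₁ + 1/n₂) = 0.5556 / √(1/35 + 1/81) = 2.7465
Critical value for a two-sided test at α = 0.05: z_{α/2} = 1.960.
Power = Φ(δ − 1.960) + Φ(−δ − 1.960) = Φ(0.787) + Φ(-4.706) = 0.7842 + 0.0000 = 0.7842.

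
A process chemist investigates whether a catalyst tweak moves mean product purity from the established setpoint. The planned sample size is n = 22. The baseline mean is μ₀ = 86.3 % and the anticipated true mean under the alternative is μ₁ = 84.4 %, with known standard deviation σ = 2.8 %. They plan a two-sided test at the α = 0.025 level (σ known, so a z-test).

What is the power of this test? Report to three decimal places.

Power ≈ 0.827

Standardized effect: d = |μ₁ − μ₀| / σ = |84.4 − 86.3| / 2.8 = 0.6786
Noncentrality parameter: λ = d·√n = 0.6786 × √22 = 3.1828
Critical value for a two-sided test at α = 0.025: z_{α/2} = 2.241.
Power = Φ(λ − 2.241) + Φ(−λ − 2.241) = Φ(0.941) + Φ(-5.424) = 0.8267 + 0.0000 = 0.8267.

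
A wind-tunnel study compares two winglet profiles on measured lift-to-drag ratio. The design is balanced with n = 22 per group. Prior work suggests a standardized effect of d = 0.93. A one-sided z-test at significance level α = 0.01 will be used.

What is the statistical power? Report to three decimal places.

Power ≈ 0.776

Noncentrality parameter: δ = d·√(n/2) = 0.93 × √(22/2) = 3.0845
One-sided α = 0.01 → critical value z_{0.01} = 2.326.
Power = Φ(δ − 2.326) = Φ(0.758) = 0.7758.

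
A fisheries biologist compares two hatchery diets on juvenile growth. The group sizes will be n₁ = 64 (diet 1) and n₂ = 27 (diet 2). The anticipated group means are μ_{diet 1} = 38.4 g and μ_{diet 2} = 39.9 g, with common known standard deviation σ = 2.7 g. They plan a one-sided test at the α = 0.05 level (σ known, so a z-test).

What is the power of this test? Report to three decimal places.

Power ≈ 0.781

Standardized effect: d = |μ_{diet 1} − μ_{diet 2}| / σ = |38.4 − 39.9| / 2.7 = 0.5556
Noncentrality parameter: δ = d / √(1/n₁ + 1/n₂) = 0.5556 / √(1/64 + 1/27) = 2.4209
One-sided α = 0.05 → critical value z_{0.05} = 1.645.
Power = P(Z > 1.645 − δ) = Φ(0.776) = 0.7811.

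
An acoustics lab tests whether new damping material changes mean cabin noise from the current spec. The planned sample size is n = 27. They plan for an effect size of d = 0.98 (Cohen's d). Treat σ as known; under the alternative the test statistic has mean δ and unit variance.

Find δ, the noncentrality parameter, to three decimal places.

δ = d·√n = 0.98 × √27 = 5.0922

δ ≈ 5.092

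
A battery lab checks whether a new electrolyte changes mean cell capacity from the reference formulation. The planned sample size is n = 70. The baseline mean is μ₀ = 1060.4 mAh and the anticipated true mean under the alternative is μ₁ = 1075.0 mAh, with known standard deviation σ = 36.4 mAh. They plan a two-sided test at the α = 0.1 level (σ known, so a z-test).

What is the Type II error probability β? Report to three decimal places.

β ≈ 0.044

Standardized effect: d = |μ₁ − μ₀| / σ = |1075.0 − 1060.4| / 36.4 = 0.4011
Noncentrality parameter: δ = d·√n = 0.4011 × √70 = 3.3558
Two-sided α = 0.1 → critical value z_{0.05} = 1.645.
Power = Φ(δ − 1.645) + Φ(−δ − 1.645) = Φ(1.711) + Φ(-5.001) = 0.9565 + 0.0000 = 0.9565.
Type II error: β = 1 − power = 1 − 0.9565 = 0.0435.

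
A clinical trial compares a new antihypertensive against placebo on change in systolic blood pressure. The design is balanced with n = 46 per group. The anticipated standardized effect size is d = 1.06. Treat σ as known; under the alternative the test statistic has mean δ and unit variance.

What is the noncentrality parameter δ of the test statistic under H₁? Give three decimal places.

δ ≈ 5.084

The noncentrality parameter scales effect size by the design's sample-size factor: δ = d·√(n/2) = 1.06 × √(46/2) = 5.0836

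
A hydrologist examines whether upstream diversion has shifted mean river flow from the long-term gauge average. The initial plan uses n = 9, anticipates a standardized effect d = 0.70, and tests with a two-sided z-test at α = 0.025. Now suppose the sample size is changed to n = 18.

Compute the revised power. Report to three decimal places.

Power ≈ 0.767

With n = 18: δ = d·√n = 0.70 × √18 = 2.9698. Critical value z_{0.0125} = 2.241.
Revised power = Φ(δ − 2.241) + Φ(−δ − 2.241) = Φ(0.728) + Φ(-5.211) = 0.7668 + 0.0000 = 0.7668.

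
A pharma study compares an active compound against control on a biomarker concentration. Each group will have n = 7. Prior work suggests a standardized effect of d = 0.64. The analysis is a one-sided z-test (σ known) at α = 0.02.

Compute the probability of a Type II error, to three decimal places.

Noncentrality parameter: δ = d·√(n/2) = 0.64 × √(7/2) = 1.1973
Critical value for a one-sided test at α = 0.02: z_α = 2.054.
Power = Φ(δ − 2.054) = Φ(-0.856) = 0.1959.
Type II error: β = 1 − power = 1 − 0.1959 = 0.8041.

β ≈ 0.804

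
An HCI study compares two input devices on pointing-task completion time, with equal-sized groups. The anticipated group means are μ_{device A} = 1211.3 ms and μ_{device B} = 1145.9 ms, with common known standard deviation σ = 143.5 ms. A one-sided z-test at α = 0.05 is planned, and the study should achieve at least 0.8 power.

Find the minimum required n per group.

n = 60 per group

Standardized effect: d = |μ_{device A} − μ_{device B}| / σ = |1211.3 − 1145.9| / 143.5 = 0.4557
Set Φ(δ − 1.645) = 0.8; then δ − 1.645 = Φ⁻¹(0.8) = 0.842, giving δ = 2.486.
δ = d·√(n/2) ⇒ n = 2(δ/d)² = 2 × (2.486 / 0.4557)² = 59.53.
Rounding up, n = 60 per group.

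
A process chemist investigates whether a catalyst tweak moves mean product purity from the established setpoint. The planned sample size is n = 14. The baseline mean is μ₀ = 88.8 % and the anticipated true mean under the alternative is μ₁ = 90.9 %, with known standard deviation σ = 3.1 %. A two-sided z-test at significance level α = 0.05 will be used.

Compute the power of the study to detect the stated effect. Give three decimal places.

Power ≈ 0.717

Standardized effect: d = |μ₁ − μ₀| / σ = |90.9 − 88.8| / 3.1 = 0.6774
Noncentrality parameter: λ = d·√n = 0.6774 × √14 = 2.5347
Two-sided α = 0.05 → critical value z_{0.025} = 1.960.
Power = Φ(λ − 1.960) + Φ(−λ − 1.960) = Φ(0.575) + Φ(-4.495) = 0.7173 + 0.0000 = 0.7173.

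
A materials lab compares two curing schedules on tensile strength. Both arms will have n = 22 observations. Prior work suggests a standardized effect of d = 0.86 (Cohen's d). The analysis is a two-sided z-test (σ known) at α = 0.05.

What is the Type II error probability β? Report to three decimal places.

Noncentrality parameter: δ = d·√(n/2) = 0.86 × √(22/2) = 2.8523
Critical value for a two-sided test at α = 0.05: z_{α/2} = 1.960.
Power = Φ(δ − 1.960) + Φ(−δ − 1.960) = Φ(0.892) + Φ(-4.812) = 0.8139 + 0.0000 = 0.8139.
Type II error: β = 1 − power = 1 − 0.8139 = 0.1861.

β ≈ 0.186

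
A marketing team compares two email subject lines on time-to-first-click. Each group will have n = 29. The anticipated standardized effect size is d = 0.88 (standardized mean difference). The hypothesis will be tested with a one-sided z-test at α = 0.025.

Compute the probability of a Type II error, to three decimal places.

Noncentrality parameter: δ = d·√(n/2) = 0.88 × √(29/2) = 3.3509
Critical value for a one-sided test at α = 0.025: z_α = 1.960.
Power = P(Z > 1.960 − δ) = Φ(1.391) = 0.9179.
Type II error: β = 1 − power = 1 − 0.9179 = 0.0821.

β ≈ 0.082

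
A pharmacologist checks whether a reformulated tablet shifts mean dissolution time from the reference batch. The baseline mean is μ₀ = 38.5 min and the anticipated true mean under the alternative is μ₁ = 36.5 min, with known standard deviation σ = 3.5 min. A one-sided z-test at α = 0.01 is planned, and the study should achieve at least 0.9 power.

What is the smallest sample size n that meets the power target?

Standardized effect: d = |μ₁ − μ₀| / σ = |36.5 − 38.5| / 3.5 = 0.5714
For power 0.9 need Φ(δ − z_{0.01}) = 0.9, so δ = z_{0.01} + z_{0.10} = 2.326 + 1.282 = 3.608.
δ = d·√n ⇒ n = (δ/d)² = (3.608 / 0.5714)² = 39.86.
Round up to the next whole unit.

n = 40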